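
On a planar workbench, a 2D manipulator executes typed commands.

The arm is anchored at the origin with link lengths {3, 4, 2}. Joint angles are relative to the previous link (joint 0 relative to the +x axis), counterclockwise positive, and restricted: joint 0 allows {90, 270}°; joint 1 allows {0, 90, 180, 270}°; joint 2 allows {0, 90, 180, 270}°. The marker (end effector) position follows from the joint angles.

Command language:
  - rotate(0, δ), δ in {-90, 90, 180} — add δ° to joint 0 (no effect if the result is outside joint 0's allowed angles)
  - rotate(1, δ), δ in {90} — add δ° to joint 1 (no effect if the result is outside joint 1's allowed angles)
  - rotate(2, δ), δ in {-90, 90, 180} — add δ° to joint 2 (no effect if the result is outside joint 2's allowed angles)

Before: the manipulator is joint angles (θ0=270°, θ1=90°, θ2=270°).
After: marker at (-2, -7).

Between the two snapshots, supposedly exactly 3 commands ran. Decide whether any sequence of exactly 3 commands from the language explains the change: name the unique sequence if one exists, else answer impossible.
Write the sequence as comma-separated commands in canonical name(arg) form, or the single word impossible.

t0: joint angles (θ0=270°, θ1=90°, θ2=270°)
t=1 rotate(1, 90) ⇒ joint angles (θ0=270°, θ1=180°, θ2=270°)
t=2 rotate(1, 90) ⇒ joint angles (θ0=270°, θ1=270°, θ2=270°)
t=3 rotate(1, 90) ⇒ joint angles (θ0=270°, θ1=0°, θ2=270°)
uniquely the one of 343 3-step routes that fits.

rotate(1, 90), rotate(1, 90), rotate(1, 90)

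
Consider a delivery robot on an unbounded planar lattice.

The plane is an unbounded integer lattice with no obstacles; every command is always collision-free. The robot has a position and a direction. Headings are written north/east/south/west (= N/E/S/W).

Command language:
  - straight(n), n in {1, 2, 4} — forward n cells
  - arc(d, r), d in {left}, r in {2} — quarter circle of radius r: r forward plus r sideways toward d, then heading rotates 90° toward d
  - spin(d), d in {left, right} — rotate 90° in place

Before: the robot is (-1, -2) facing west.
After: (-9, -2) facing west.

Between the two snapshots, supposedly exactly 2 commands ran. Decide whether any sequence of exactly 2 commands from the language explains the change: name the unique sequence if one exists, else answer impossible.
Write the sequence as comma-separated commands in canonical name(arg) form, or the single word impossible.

straight(4), straight(4)

key: still facing W at the end — nothing in the sequence rotates
start: (-1, -2) facing west
1. straight(4) → (-5, -2) facing west
2. straight(4) → (-9, -2) facing west
uniquely the one of 36 2-step routes that fits.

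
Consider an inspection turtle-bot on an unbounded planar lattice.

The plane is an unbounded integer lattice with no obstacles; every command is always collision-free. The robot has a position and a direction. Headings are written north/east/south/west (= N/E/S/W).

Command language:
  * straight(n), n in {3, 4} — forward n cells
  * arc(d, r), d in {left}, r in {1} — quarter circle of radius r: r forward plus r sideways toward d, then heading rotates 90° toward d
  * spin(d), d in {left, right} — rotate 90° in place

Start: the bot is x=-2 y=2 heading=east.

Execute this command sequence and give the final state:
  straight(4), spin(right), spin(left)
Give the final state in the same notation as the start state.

start: x=-2 y=2 heading=east
t=1 straight(4) ⇒ x=2 y=2 heading=east
t=2 spin(right) ⇒ x=2 y=2 heading=south
t=3 spin(left) ⇒ x=2 y=2 heading=east

x=2 y=2 heading=east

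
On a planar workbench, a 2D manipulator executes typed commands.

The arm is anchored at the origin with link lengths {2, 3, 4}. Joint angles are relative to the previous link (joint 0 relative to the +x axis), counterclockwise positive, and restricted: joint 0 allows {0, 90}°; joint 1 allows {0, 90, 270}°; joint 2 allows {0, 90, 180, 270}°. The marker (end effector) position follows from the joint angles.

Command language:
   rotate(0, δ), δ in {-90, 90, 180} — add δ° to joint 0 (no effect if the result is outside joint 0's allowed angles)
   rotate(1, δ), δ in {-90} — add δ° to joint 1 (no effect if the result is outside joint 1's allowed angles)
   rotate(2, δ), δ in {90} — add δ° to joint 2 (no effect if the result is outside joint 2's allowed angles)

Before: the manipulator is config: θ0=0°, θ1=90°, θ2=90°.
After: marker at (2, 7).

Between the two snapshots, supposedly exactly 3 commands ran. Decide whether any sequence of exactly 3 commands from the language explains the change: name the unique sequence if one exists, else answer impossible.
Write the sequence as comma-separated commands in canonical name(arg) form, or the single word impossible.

t0: config: θ0=0°, θ1=90°, θ2=90°
step 1 (rotate(2, 90)): config: θ0=0°, θ1=90°, θ2=180°
step 2 (rotate(2, 90)): config: θ0=0°, θ1=90°, θ2=270°
step 3 (rotate(2, 90)): config: θ0=0°, θ1=90°, θ2=0°
uniquely the one of 125 3-step routes that fits.

rotate(2, 90), rotate(2, 90), rotate(2, 90)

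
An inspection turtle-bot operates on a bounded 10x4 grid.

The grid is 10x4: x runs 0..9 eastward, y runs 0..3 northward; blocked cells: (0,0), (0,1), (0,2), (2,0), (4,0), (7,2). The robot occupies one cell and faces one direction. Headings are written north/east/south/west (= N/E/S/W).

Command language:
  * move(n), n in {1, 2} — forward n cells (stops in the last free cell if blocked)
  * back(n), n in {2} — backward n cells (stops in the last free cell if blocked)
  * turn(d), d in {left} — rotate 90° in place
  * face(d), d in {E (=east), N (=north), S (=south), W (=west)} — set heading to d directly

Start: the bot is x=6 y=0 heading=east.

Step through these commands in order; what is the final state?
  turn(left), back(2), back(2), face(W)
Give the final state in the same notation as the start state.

t0: x=6 y=0 heading=east
[1] after turn(left): x=6 y=0 heading=north
[2] after back(2): x=6 y=0 heading=north
[3] after back(2): x=6 y=0 heading=north
[4] after face(W): x=6 y=0 heading=west

x=6 y=0 heading=west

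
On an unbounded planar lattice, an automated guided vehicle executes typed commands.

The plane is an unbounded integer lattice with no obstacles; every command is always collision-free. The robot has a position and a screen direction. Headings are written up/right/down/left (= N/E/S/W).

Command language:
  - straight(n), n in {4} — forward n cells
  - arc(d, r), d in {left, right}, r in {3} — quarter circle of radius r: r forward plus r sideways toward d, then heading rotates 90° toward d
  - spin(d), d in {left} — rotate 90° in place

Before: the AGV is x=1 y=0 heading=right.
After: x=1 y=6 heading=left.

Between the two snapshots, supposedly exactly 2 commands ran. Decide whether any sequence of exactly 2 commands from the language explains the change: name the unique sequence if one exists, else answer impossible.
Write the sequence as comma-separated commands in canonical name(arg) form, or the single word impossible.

key: position moved to (1,6) AND the heading swung to W — translation plus rotation needed
start: x=1 y=0 heading=right
t=1 arc(left, 3) ⇒ x=4 y=3 heading=up
t=2 arc(left, 3) ⇒ x=1 y=6 heading=left
no other 2-command option fits: unique.

arc(left, 3), arc(left, 3)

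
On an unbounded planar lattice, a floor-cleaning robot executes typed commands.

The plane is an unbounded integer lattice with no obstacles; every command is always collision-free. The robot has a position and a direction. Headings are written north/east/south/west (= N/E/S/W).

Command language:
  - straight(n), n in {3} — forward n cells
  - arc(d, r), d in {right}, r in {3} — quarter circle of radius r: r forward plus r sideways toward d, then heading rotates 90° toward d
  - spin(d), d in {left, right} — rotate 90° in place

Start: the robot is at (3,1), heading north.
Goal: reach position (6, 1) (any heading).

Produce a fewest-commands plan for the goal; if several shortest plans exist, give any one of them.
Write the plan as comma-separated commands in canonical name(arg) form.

spin(right), straight(3)

begin: at (3,1), heading north
1. spin(right) → at (3,1), heading east
2. straight(3) → at (6,1), heading east
shorter routes all fall short; 2 is best.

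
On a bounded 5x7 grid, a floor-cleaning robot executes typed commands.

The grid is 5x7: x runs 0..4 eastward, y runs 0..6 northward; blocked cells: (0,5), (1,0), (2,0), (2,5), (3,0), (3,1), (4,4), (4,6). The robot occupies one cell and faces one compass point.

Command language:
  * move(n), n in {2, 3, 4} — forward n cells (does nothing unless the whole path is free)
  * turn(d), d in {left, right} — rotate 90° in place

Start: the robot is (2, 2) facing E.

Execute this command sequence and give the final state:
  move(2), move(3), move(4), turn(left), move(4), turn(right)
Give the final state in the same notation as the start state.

initial: (2, 2) facing E
step 1 (move(2)): (4, 2) facing E
step 2 (move(3)): (4, 2) facing E
step 3 (move(4)): (4, 2) facing E
step 4 (turn(left)): (4, 2) facing N
step 5 (move(4)): (4, 2) facing N
step 6 (turn(right)): (4, 2) facing E

(4, 2) facing E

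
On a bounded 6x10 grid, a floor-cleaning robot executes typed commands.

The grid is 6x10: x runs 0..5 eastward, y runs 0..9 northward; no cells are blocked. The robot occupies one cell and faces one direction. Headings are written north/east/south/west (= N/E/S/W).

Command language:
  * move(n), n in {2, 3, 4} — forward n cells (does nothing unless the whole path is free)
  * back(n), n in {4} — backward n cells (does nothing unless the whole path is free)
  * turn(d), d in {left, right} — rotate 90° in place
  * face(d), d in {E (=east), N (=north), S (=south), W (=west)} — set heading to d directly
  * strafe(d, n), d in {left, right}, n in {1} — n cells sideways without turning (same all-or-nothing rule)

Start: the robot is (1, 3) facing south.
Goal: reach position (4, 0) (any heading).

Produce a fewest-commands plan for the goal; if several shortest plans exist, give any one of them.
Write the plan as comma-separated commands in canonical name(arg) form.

move(3), turn(left), move(3)

from: (1, 3) facing south
step 1 (move(3)): (1, 0) facing south
step 2 (turn(left)): (1, 0) facing east
step 3 (move(3)): (4, 0) facing east
no 2-step plan works, so 3 is optimal.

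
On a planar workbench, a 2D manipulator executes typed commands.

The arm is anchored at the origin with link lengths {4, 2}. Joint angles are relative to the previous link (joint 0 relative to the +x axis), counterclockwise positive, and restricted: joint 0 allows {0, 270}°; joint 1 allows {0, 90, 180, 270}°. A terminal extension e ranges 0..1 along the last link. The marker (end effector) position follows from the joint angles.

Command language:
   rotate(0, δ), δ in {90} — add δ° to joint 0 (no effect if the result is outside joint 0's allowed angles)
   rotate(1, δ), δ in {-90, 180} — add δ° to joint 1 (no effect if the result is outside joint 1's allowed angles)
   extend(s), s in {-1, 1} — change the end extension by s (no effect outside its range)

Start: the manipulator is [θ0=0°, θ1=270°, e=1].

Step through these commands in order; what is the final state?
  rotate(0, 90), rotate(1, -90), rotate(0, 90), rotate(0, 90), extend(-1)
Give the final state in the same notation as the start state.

from: [θ0=0°, θ1=270°, e=1]
t=1 rotate(0, 90) ⇒ [θ0=0°, θ1=270°, e=1]
t=2 rotate(1, -90) ⇒ [θ0=0°, θ1=180°, e=1]
t=3 rotate(0, 90) ⇒ [θ0=0°, θ1=180°, e=1]
t=4 rotate(0, 90) ⇒ [θ0=0°, θ1=180°, e=1]
t=5 extend(-1) ⇒ [θ0=0°, θ1=180°, e=0]

[θ0=0°, θ1=180°, e=0]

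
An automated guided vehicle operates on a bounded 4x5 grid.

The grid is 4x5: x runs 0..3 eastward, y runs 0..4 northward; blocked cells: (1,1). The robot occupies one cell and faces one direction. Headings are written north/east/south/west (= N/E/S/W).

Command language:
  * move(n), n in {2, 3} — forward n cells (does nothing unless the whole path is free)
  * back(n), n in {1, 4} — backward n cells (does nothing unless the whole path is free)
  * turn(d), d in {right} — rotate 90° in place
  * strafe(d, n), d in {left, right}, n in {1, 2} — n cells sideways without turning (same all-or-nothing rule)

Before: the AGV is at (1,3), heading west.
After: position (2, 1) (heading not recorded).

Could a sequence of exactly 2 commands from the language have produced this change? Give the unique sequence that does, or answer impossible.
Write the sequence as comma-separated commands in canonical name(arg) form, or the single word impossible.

back(1), strafe(left, 2)

key: order matters: swapping back(1) and strafe(left, 2) lands elsewhere
from: at (1,3), heading west
1. back(1) → at (2,3), heading west
2. strafe(left, 2) → at (2,1), heading west
no other 2-command option fits: unique.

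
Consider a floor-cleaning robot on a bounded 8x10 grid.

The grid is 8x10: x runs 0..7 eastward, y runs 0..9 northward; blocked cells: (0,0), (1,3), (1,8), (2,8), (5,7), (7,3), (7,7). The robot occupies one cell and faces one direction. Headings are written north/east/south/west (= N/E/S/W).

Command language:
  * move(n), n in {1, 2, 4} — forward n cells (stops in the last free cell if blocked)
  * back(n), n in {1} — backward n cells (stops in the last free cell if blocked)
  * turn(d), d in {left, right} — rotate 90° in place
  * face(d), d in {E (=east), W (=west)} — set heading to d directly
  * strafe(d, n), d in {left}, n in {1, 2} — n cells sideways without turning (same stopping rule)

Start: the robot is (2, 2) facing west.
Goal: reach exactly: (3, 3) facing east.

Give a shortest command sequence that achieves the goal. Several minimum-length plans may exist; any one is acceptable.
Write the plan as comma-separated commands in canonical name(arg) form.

face(E), strafe(left, 1), move(1)

start: (2, 2) facing west
1. face(E) → (2, 2) facing east
2. strafe(left, 1) → (2, 3) facing east
3. move(1) → (3, 3) facing east
shorter routes all fall short; 3 is best.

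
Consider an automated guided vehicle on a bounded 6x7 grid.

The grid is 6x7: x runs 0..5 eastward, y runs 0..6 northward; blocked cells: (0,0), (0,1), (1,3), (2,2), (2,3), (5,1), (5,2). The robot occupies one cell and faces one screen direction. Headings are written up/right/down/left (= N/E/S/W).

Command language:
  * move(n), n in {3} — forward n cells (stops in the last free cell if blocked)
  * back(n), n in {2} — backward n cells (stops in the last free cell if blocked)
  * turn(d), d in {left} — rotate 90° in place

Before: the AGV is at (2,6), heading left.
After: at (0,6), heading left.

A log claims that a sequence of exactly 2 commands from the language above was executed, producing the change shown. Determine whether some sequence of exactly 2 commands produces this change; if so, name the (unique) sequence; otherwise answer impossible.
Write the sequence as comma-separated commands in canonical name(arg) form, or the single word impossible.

move(3), move(3)

key: the first move(3) runs into the grid edge before its full distance
initial: at (2,6), heading left
[1] after move(3): at (0,6), heading left
[2] after move(3): at (0,6), heading left
no rival 2-sequence matches.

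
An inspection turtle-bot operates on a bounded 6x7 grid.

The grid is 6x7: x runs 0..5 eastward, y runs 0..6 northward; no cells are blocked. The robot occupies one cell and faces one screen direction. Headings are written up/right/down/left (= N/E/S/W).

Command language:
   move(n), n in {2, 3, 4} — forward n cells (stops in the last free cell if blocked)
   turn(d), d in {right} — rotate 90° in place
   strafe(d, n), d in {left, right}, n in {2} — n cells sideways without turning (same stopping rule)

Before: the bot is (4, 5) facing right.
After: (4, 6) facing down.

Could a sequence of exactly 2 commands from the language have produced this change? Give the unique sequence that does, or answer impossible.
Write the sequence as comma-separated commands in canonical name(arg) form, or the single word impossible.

strafe(left, 2), turn(right)

key: position moved to (4,6) AND the heading swung to S — translation plus rotation needed
start: (4, 5) facing right
[1] after strafe(left, 2): (4, 6) facing right
[2] after turn(right): (4, 6) facing down
no rival 2-sequence matches.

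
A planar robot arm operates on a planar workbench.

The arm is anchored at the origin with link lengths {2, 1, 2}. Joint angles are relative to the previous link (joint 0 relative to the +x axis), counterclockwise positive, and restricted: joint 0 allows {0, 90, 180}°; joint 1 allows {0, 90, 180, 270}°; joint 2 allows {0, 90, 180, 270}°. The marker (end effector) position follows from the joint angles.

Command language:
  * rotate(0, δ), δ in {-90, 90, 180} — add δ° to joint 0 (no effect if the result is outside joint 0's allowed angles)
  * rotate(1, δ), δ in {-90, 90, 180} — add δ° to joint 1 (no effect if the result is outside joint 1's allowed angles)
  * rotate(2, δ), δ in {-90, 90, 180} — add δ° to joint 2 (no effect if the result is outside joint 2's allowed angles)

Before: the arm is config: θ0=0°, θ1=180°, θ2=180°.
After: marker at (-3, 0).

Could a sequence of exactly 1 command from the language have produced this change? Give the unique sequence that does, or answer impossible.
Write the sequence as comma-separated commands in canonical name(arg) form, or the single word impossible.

rotate(0, 180)

t0: config: θ0=0°, θ1=180°, θ2=180°
[1] after rotate(0, 180): config: θ0=180°, θ1=180°, θ2=180°
no rival 1-sequence matches.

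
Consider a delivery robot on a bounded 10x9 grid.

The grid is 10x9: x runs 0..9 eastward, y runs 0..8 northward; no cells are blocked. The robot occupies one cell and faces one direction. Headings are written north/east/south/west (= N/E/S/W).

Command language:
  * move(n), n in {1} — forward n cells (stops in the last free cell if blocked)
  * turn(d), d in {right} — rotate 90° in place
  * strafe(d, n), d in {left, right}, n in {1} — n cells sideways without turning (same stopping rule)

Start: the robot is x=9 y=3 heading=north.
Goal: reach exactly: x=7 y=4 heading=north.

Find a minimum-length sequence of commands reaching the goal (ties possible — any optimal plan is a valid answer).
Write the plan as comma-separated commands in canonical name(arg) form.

start: x=9 y=3 heading=north
[1] after move(1): x=9 y=4 heading=north
[2] after strafe(left, 1): x=8 y=4 heading=north
[3] after strafe(left, 1): x=7 y=4 heading=north
shorter routes all fall short; 3 is best.

move(1), strafe(left, 1), strafe(left, 1)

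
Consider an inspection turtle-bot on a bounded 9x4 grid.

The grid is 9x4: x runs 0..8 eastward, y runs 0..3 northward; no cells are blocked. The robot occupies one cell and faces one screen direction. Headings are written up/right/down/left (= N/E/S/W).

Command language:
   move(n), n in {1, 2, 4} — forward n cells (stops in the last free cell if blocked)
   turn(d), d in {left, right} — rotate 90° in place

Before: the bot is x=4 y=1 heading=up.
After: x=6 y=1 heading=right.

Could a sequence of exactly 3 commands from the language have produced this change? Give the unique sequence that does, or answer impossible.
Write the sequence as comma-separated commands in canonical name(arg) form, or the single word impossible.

turn(right), move(1), move(1)

key: cell and facing (now E) both changed — the 3 commands mix motion and turning
start: x=4 y=1 heading=up
step 1 (turn(right)): x=4 y=1 heading=right
step 2 (move(1)): x=5 y=1 heading=right
step 3 (move(1)): x=6 y=1 heading=right
uniquely the one of 125 3-step routes that fits.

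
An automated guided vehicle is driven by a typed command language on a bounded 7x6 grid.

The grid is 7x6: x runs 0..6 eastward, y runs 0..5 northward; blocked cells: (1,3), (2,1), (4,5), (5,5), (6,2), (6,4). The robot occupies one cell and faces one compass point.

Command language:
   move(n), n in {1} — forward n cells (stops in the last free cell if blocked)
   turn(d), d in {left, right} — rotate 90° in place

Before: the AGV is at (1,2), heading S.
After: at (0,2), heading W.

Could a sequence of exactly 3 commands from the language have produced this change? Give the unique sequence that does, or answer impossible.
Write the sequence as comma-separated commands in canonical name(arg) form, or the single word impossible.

key: cell and facing (now W) both changed — the 3 commands mix motion and turning
begin: at (1,2), heading S
t=1 turn(right) ⇒ at (1,2), heading W
t=2 move(1) ⇒ at (0,2), heading W
t=3 move(1) ⇒ at (0,2), heading W
no other 3-command option fits: unique.

turn(right), move(1), move(1)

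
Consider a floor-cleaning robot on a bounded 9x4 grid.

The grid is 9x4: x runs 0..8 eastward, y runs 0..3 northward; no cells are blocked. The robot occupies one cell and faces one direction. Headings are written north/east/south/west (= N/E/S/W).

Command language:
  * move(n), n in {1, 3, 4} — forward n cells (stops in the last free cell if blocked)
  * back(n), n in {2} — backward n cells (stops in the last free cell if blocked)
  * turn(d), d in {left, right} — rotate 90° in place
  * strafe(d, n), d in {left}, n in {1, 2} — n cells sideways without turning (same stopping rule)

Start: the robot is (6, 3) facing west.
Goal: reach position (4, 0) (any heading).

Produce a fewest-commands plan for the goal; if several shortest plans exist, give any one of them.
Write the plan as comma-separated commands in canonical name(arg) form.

turn(left), move(3), turn(left), back(2)

from: (6, 3) facing west
step 1 (turn(left)): (6, 3) facing south
step 2 (move(3)): (6, 0) facing south
step 3 (turn(left)): (6, 0) facing east
step 4 (back(2)): (4, 0) facing east
no 3-step plan works, so 4 is optimal.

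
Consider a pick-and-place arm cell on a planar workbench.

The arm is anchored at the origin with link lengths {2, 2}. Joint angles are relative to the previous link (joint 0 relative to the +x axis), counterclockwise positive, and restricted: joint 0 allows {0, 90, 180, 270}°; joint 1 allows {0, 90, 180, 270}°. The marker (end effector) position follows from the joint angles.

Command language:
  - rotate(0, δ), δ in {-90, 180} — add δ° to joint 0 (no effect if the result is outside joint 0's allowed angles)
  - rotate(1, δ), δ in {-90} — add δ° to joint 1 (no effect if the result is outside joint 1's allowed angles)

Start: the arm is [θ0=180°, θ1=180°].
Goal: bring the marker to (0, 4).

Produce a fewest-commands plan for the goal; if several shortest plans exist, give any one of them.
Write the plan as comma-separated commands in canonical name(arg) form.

initial: [θ0=180°, θ1=180°]
step 1 (rotate(1, -90)): [θ0=180°, θ1=90°]
step 2 (rotate(1, -90)): [θ0=180°, θ1=0°]
step 3 (rotate(0, -90)): [θ0=90°, θ1=0°]
minimal: 3 command(s), checked below 3.

rotate(1, -90), rotate(1, -90), rotate(0, -90)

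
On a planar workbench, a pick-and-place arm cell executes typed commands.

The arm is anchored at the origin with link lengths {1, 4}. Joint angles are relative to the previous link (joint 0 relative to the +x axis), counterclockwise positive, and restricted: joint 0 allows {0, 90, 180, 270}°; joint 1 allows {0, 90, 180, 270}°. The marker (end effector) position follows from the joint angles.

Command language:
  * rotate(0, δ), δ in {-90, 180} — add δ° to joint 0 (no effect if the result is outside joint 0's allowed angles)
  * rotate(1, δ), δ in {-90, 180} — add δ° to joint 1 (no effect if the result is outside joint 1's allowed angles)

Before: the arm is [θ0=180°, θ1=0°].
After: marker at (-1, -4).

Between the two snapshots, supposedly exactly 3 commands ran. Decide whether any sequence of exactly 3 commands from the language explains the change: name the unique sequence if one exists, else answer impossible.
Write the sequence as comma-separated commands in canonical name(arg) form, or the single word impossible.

t0: [θ0=180°, θ1=0°]
[1] after rotate(1, -90): [θ0=180°, θ1=270°]
[2] after rotate(1, -90): [θ0=180°, θ1=180°]
[3] after rotate(1, -90): [θ0=180°, θ1=90°]
all 64 alternatives checked — unique.

rotate(1, -90), rotate(1, -90), rotate(1, -90)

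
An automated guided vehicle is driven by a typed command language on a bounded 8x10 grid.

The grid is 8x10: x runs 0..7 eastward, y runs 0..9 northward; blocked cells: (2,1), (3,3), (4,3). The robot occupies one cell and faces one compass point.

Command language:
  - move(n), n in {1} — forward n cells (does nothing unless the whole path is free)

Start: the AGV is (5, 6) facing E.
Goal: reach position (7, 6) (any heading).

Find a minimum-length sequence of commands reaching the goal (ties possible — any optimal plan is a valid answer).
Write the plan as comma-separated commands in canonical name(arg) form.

begin: (5, 6) facing E
1. move(1) → (6, 6) facing E
2. move(1) → (7, 6) facing E
minimal: 2 command(s), checked below 2.

move(1), move(1)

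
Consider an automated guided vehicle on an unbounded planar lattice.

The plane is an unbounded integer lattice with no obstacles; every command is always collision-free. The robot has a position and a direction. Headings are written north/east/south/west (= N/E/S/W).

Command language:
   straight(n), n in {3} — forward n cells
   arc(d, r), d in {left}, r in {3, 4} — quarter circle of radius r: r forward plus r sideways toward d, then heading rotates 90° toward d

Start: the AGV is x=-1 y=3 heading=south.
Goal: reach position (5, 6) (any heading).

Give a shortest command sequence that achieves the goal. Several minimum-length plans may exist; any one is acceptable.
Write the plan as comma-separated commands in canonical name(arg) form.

arc(left, 3), arc(left, 3), straight(3)

from: x=-1 y=3 heading=south
t=1 arc(left, 3) ⇒ x=2 y=0 heading=east
t=2 arc(left, 3) ⇒ x=5 y=3 heading=north
t=3 straight(3) ⇒ x=5 y=6 heading=north
shorter routes all fall short; 3 is best.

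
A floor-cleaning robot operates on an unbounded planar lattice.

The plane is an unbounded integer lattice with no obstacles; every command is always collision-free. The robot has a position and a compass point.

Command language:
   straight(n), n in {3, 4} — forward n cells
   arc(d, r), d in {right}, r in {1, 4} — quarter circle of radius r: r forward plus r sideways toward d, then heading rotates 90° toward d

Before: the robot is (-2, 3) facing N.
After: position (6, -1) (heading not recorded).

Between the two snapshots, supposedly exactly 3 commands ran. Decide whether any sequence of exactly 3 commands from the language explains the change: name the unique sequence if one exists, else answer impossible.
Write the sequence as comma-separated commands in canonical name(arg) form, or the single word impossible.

key: order matters: swapping arc(right, 4) and straight(4) lands elsewhere
start: (-2, 3) facing N
step 1 (arc(right, 4)): (2, 7) facing E
step 2 (arc(right, 4)): (6, 3) facing S
step 3 (straight(4)): (6, -1) facing S
no other 3-command option fits: unique.

arc(right, 4), arc(right, 4), straight(4)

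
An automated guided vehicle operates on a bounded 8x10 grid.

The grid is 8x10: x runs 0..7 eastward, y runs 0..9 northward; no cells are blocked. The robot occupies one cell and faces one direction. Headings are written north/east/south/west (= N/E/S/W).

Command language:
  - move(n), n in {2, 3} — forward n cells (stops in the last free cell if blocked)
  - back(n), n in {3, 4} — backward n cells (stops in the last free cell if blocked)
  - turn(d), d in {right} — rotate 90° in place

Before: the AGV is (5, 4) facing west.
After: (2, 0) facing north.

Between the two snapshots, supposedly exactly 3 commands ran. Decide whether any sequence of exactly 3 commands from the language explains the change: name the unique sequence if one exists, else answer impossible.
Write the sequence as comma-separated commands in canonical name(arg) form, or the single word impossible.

move(3), turn(right), back(4)

key: order matters: swapping move(3) and back(4) lands elsewhere
initial: (5, 4) facing west
1. move(3) → (2, 4) facing west
2. turn(right) → (2, 4) facing north
3. back(4) → (2, 0) facing north
all 125 alternatives checked — unique.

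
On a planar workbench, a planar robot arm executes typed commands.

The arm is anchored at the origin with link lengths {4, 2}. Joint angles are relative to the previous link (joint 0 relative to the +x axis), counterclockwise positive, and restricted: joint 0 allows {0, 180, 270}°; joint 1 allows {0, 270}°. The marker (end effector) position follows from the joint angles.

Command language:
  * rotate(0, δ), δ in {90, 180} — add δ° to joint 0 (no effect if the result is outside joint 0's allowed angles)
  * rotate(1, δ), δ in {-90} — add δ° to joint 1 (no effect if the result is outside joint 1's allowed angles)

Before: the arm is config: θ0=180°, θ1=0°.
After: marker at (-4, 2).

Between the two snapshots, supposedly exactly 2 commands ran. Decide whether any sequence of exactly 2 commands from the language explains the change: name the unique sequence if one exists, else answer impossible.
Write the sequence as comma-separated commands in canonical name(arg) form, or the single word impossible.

start: config: θ0=180°, θ1=0°
t=1 rotate(1, -90) ⇒ config: θ0=180°, θ1=270°
t=2 rotate(1, -90) ⇒ config: θ0=180°, θ1=270°
no other 2-command option fits: unique.

rotate(1, -90), rotate(1, -90)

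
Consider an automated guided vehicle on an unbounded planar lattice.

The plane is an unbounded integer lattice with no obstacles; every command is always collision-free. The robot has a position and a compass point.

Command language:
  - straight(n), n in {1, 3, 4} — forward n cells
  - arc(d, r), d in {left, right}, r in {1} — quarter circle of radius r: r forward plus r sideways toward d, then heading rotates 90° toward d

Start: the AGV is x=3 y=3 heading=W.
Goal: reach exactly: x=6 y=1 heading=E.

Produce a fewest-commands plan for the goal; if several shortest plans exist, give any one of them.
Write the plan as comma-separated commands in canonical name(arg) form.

t0: x=3 y=3 heading=W
step 1 (arc(left, 1)): x=2 y=2 heading=S
step 2 (arc(left, 1)): x=3 y=1 heading=E
step 3 (straight(3)): x=6 y=1 heading=E
nothing shorter than 3 reaches the goal.

arc(left, 1), arc(left, 1), straight(3)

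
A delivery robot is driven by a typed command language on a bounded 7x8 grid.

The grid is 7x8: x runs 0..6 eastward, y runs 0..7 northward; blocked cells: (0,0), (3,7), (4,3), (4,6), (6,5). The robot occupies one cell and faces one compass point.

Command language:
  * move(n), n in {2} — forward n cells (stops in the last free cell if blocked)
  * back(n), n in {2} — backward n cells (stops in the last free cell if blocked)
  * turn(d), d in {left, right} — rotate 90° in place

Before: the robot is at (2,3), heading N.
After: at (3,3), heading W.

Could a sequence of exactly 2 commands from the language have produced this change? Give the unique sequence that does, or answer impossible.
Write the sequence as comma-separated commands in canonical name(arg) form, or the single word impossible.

key: position moved to (3,3) AND the heading swung to W — translation plus rotation needed
t0: at (2,3), heading N
t=1 turn(left) ⇒ at (2,3), heading W
t=2 back(2) ⇒ at (3,3), heading W
no other 2-command option fits: unique.

turn(left), back(2)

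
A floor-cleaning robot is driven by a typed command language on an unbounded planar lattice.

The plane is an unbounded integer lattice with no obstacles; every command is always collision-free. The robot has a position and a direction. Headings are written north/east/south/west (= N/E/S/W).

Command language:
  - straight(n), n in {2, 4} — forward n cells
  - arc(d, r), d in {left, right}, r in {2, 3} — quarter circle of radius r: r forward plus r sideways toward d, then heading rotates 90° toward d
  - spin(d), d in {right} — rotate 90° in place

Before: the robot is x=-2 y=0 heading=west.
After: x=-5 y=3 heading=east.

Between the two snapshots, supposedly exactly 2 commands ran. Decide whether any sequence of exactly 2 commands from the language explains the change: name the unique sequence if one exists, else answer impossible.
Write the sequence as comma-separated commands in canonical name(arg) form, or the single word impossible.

key: order matters: swapping arc(right, 3) and spin(right) lands elsewhere
from: x=-2 y=0 heading=west
t=1 arc(right, 3) ⇒ x=-5 y=3 heading=north
t=2 spin(right) ⇒ x=-5 y=3 heading=east
no rival 2-sequence matches.

arc(right, 3), spin(right)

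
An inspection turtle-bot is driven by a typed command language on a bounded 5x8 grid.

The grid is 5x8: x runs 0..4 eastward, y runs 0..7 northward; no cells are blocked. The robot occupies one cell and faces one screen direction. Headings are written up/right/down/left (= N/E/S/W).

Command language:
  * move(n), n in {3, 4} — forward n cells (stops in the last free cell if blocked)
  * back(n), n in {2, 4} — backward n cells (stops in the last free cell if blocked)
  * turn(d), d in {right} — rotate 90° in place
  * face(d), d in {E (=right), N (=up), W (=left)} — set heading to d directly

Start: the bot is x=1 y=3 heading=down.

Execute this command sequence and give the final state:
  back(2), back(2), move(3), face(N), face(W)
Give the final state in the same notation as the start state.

begin: x=1 y=3 heading=down
step 1 (back(2)): x=1 y=5 heading=down
step 2 (back(2)): x=1 y=7 heading=down
step 3 (move(3)): x=1 y=4 heading=down
step 4 (face(N)): x=1 y=4 heading=up
step 5 (face(W)): x=1 y=4 heading=left

x=1 y=4 heading=left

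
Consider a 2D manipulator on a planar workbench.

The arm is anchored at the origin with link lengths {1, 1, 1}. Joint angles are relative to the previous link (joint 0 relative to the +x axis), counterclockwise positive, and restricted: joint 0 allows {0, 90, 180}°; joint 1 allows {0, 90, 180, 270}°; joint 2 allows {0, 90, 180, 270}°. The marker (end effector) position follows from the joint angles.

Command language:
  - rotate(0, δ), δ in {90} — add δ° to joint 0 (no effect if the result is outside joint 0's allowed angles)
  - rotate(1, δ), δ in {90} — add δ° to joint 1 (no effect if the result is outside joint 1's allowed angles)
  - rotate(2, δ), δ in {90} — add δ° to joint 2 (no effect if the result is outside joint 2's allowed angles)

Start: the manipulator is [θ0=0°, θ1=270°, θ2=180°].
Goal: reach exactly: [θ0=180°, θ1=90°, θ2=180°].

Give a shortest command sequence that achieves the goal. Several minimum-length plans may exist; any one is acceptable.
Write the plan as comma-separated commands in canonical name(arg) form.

begin: [θ0=0°, θ1=270°, θ2=180°]
[1] after rotate(1, 90): [θ0=0°, θ1=0°, θ2=180°]
[2] after rotate(1, 90): [θ0=0°, θ1=90°, θ2=180°]
[3] after rotate(0, 90): [θ0=90°, θ1=90°, θ2=180°]
[4] after rotate(0, 90): [θ0=180°, θ1=90°, θ2=180°]
no 3-step plan works, so 4 is optimal.

rotate(1, 90), rotate(1, 90), rotate(0, 90), rotate(0, 90)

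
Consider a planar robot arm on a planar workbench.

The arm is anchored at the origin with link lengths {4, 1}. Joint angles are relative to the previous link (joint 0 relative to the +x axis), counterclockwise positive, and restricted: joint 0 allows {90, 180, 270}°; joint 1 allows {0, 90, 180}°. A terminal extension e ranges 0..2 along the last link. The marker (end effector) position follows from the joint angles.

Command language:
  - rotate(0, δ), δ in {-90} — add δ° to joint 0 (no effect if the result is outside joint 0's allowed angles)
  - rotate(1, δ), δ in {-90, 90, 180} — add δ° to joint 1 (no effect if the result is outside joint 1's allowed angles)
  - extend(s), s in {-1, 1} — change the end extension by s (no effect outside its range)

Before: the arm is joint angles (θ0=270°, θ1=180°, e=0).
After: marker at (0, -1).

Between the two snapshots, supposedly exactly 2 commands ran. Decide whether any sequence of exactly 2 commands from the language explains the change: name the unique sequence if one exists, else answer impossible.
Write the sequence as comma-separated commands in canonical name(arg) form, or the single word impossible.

initial: joint angles (θ0=270°, θ1=180°, e=0)
step 1 (extend(1)): joint angles (θ0=270°, θ1=180°, e=1)
step 2 (extend(1)): joint angles (θ0=270°, θ1=180°, e=2)
uniquely the one of 36 2-step routes that fits.

extend(1), extend(1)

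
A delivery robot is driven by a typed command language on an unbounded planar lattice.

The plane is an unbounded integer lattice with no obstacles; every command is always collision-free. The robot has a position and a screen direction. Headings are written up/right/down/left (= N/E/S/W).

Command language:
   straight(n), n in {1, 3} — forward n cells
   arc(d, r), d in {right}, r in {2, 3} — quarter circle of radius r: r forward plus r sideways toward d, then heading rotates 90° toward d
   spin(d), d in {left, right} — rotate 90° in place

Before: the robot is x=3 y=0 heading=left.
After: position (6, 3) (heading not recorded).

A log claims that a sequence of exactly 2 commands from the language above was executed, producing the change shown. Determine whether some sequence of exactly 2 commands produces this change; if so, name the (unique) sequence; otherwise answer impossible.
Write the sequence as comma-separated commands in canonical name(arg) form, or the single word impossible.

key: order matters: swapping spin(right) and arc(right, 3) lands elsewhere
start: x=3 y=0 heading=left
t=1 spin(right) ⇒ x=3 y=0 heading=up
t=2 arc(right, 3) ⇒ x=6 y=3 heading=right
all 36 alternatives checked — unique.

spin(right), arc(right, 3)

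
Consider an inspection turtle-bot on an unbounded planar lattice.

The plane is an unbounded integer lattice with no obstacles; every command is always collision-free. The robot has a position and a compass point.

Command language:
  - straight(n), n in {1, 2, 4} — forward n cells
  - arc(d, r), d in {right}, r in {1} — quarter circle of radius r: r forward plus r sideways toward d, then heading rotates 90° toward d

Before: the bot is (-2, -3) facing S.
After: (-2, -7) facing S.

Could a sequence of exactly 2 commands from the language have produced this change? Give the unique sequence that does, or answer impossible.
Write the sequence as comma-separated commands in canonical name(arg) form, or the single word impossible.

straight(2), straight(2)

key: still facing S at the end — nothing in the sequence rotates
start: (-2, -3) facing S
[1] after straight(2): (-2, -5) facing S
[2] after straight(2): (-2, -7) facing S
no rival 2-sequence matches.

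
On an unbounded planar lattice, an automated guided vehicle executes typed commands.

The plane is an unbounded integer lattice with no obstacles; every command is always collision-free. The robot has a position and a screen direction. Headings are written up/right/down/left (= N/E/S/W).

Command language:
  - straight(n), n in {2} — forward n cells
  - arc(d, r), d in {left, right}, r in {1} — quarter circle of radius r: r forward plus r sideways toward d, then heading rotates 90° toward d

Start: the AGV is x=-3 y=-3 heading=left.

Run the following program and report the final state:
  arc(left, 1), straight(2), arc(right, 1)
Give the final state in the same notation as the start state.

start: x=-3 y=-3 heading=left
t=1 arc(left, 1) ⇒ x=-4 y=-4 heading=down
t=2 straight(2) ⇒ x=-4 y=-6 heading=down
t=3 arc(right, 1) ⇒ x=-5 y=-7 heading=left

x=-5 y=-7 heading=left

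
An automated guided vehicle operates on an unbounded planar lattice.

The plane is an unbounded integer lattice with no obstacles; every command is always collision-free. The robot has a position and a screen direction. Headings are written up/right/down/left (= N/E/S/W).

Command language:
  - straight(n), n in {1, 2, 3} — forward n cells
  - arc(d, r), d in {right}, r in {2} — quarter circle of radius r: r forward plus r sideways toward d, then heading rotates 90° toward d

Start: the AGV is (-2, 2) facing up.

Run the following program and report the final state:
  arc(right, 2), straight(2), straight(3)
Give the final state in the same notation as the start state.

initial: (-2, 2) facing up
step 1 (arc(right, 2)): (0, 4) facing right
step 2 (straight(2)): (2, 4) facing right
step 3 (straight(3)): (5, 4) facing right

(5, 4) facing right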